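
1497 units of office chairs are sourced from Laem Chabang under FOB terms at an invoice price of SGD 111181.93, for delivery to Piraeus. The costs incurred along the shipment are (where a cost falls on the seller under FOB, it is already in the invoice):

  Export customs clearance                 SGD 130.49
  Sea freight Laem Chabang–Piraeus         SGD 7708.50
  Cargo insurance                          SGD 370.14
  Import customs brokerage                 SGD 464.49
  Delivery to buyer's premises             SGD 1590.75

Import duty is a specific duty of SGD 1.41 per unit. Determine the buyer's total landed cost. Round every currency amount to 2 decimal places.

Total landed cost: SGD 123426.58

FOB: the seller bears costs until goods are on board at the origin port; the buyer bears freight, insurance and all costs thereafter.
Already in the invoice (seller's account under FOB): export clearance — exclude.
CIF value = FOB price + freight + insurance = 111181.93 + 7708.50 + 370.14 = 119260.57
Import duty = 1497 × 1.41 = 2110.77
Buyer bears: freight 7708.50 + insurance 370.14 + brokerage 464.49 + delivery 1590.75 + duty 2110.77 = 12244.65
Landed cost = invoice 111181.93 + 12244.65 = 123426.58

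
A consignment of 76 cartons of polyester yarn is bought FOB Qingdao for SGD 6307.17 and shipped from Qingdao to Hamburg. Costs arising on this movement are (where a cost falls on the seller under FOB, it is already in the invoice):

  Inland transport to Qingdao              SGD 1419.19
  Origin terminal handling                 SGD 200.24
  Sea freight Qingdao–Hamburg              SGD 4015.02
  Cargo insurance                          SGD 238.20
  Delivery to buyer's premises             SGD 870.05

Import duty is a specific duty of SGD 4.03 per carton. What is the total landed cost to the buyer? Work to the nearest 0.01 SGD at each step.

FOB: the seller bears costs until goods are on board at the origin port; the buyer bears freight, insurance and all costs thereafter.
Already in the invoice (seller's account under FOB): inland to port, origin terminal — exclude.
CIF value = FOB price + freight + insurance = 6307.17 + 4015.02 + 238.20 = 10560.39
Import duty = 76 × 4.03 = 306.28
Buyer bears: freight 4015.02 + insurance 238.20 + delivery 870.05 + duty 306.28 = 5429.55
Landed cost = invoice 6307.17 + 5429.55 = 11736.72

Total landed cost: SGD 11736.72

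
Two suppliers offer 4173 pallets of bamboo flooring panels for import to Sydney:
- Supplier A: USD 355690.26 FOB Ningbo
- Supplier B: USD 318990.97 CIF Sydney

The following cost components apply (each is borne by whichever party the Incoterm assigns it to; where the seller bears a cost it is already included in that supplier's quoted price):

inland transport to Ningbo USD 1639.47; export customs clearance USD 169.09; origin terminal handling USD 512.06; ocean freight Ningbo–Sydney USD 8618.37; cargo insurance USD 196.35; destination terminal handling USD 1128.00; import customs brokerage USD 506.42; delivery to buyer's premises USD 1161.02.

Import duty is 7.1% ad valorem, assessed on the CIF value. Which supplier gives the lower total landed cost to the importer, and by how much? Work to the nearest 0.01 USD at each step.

Supplier B is cheaper by USD 48745.50

Supplier A (FOB):
CIF value = FOB price + freight + insurance = 355690.26 + 8618.37 + 196.35 = 364504.98
Import duty = 364504.98 × 7.1% = 25879.85
Buyer bears (A): 8618.37 + 196.35 + 1128.00 + 506.42 + 1161.02 = 11610.16
Landed cost (A) = invoice 355690.26 + 11610.16 + duty 25879.85 = 393180.27
Supplier B (CIF):
The CIF price already equals the CIF value: 318990.97
Import duty = 318990.97 × 7.1% = 22648.36
Buyer bears (B): 1128.00 + 506.42 + 1161.02 = 2795.44
Landed cost (B) = invoice 318990.97 + 2795.44 + duty 22648.36 = 344434.77
Difference = |393180.27 − 344434.77| = 48745.50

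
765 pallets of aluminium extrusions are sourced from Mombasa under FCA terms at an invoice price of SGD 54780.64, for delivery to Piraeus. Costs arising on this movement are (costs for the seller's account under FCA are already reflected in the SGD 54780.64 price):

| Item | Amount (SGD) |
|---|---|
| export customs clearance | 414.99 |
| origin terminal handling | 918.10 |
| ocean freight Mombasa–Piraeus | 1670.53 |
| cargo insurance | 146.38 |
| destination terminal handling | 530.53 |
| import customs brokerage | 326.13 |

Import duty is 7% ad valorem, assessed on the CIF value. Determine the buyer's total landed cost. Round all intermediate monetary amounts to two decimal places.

FCA: the seller delivers export-cleared goods to the carrier; the buyer bears costs from that point.
Already in the invoice (seller's account under FCA): export clearance — exclude.
CIF value = FCA price + origin terminal + freight + insurance = 54780.64 + 918.10 + 1670.53 + 146.38 = 57515.65
Import duty = 57515.65 × 7% = 4026.10
Buyer bears: origin terminal 918.10 + freight 1670.53 + insurance 146.38 + destination terminal 530.53 + brokerage 326.13 + duty 4026.10 = 7617.77
Landed cost = invoice 54780.64 + 7617.77 = 62398.41

Total landed cost: SGD 62398.41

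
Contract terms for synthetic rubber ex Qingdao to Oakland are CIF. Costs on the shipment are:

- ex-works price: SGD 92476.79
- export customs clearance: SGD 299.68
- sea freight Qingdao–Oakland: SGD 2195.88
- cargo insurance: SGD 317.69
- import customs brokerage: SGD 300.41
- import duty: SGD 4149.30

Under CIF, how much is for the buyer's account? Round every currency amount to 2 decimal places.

Buyer's account: SGD 4449.71

CIF: the seller pays costs through ocean freight and marine insurance to the destination port.
Seller's account: goods 92476.79 + export clearance 299.68 + freight 2195.88 + insurance 317.69 = 95290.04
Buyer's account: brokerage 300.41 + duty 4149.30 = 4449.71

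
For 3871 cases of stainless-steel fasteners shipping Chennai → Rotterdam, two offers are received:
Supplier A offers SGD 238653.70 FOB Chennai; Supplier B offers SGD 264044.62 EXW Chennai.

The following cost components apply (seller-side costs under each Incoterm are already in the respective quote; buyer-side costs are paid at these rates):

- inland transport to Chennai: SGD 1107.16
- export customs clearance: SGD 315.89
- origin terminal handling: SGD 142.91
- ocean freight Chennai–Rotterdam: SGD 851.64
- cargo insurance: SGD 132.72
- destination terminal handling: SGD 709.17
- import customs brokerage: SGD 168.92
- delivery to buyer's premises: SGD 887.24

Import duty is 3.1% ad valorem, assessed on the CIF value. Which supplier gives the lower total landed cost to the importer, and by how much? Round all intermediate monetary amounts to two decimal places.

Supplier A is cheaper by SGD 27792.54

Supplier A (FOB):
CIF value = FOB price + freight + insurance = 238653.70 + 851.64 + 132.72 = 239638.06
Import duty = 239638.06 × 3.1% = 7428.78
Buyer bears (A): 851.64 + 132.72 + 709.17 + 168.92 + 887.24 = 2749.69
Landed cost (A) = invoice 238653.70 + 2749.69 + duty 7428.78 = 248832.17
Supplier B (EXW):
CIF value = EXW price + inland to port + export clearance + origin terminal + freight + insurance = 264044.62 + 1107.16 + 315.89 + 142.91 + 851.64 + 132.72 = 266594.94
Import duty = 266594.94 × 3.1% = 8264.44
Buyer bears (B): 1107.16 + 315.89 + 142.91 + 851.64 + 132.72 + 709.17 + 168.92 + 887.24 = 4315.65
Landed cost (B) = invoice 264044.62 + 4315.65 + duty 8264.44 = 276624.71
Difference = |248832.17 − 276624.71| = 27792.54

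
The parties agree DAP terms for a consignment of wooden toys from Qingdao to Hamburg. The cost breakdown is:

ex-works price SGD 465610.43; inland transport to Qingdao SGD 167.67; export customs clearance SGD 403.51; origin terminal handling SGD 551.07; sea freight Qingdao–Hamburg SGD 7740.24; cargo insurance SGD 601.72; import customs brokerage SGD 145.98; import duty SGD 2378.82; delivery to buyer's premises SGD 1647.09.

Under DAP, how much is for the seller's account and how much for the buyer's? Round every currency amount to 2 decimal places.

DAP: the seller bears all costs to the named destination except import duty and clearance.
Seller's account: goods 465610.43 + inland to port 167.67 + export clearance 403.51 + origin terminal 551.07 + freight 7740.24 + insurance 601.72 + delivery 1647.09 = 476721.73
Buyer's account: brokerage 145.98 + duty 2378.82 = 2524.80

Seller: SGD 476721.73; buyer: SGD 2524.80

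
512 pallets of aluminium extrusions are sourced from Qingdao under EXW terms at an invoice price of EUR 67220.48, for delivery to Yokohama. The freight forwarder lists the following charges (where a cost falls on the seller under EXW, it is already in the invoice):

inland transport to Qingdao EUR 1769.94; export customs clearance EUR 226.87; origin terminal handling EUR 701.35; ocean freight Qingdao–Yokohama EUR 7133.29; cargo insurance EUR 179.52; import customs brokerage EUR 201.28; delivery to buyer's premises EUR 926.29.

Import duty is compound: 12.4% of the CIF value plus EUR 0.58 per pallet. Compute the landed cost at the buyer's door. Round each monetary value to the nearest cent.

Total landed cost: EUR 88232.68

EXW: the seller makes goods available at their premises; the buyer bears all onward costs.
CIF value = EXW price + inland to port + export clearance + origin terminal + freight + insurance = 67220.48 + 1769.94 + 226.87 + 701.35 + 7133.29 + 179.52 = 77231.45
Ad valorem component: 77231.45 × 12.4% = 9576.70
Specific component: 512 × 0.58 = 296.96
Import duty = 9576.70 + 296.96 = 9873.66
Buyer bears: inland to port 1769.94 + export clearance 226.87 + origin terminal 701.35 + freight 7133.29 + insurance 179.52 + brokerage 201.28 + delivery 926.29 + duty 9873.66 = 21012.20
Landed cost = invoice 67220.48 + 21012.20 = 88232.68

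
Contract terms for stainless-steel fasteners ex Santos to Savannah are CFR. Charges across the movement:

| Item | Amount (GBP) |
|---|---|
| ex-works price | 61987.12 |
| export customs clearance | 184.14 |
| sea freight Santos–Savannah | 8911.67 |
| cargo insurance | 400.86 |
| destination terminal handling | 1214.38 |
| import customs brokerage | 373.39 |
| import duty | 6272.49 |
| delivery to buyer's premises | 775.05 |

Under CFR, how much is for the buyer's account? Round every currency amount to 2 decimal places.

Buyer's account: GBP 9036.17

CFR: the seller pays costs through ocean freight to the destination port, but not insurance.
Seller's account: goods 61987.12 + export clearance 184.14 + freight 8911.67 = 71082.93
Buyer's account: insurance 400.86 + destination terminal 1214.38 + brokerage 373.39 + duty 6272.49 + delivery 775.05 = 9036.17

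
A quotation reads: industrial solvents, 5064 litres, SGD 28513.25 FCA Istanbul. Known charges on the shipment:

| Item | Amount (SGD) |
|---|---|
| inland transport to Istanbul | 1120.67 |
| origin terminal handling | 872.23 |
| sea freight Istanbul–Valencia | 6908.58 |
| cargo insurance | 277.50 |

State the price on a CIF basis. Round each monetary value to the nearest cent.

CIF price: SGD 36571.56

Not relevant to the conversion: inland to port — on the seller under both FCA and CIF; already in the FCA price and stays in the CIF price.
From FCA to CIF, the seller additionally bears: origin terminal, freight, insurance.
CIF price = 28513.25 + 872.23 + 6908.58 + 277.50 = 36571.56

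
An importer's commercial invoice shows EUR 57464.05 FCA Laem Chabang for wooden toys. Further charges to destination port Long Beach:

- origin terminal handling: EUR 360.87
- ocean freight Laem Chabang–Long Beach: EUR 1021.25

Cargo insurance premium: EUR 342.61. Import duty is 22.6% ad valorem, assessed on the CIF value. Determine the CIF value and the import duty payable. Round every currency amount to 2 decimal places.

CIF = FCA price + pre-shipment costs + freight + insurance
CIF = 57464.05 + 360.87 + 1021.25 + 342.61 = 59188.78
Import duty = 59188.78 × 22.6% = 13376.66

CIF value: EUR 59188.78; import duty: EUR 13376.66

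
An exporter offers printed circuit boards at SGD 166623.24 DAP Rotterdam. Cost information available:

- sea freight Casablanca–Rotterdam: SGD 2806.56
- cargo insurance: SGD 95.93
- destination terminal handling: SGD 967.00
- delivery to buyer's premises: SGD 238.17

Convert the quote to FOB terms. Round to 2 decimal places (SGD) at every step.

FOB price: SGD 162515.58

From DAP to FOB, the seller no longer bears: freight, insurance, destination terminal, delivery.
FOB price = 166623.24 − 2806.56 − 95.93 − 967.00 − 238.17 = 162515.58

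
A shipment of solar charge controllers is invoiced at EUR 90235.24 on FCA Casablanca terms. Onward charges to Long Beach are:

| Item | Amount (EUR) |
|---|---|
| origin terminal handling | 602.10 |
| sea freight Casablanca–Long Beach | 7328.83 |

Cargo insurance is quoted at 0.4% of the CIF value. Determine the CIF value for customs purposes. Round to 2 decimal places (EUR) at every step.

CIF value: EUR 98560.41

Let C be the CIF value. C = FCA price + pre-shipment costs + freight + 0.4% × C
C − 0.4% × C = 90235.24 + 602.10 + 7328.83
0.996 × C = 98166.17
C = 98166.17 / 0.996 = 98560.41
Insurance premium = 0.4% × 98560.41 = 394.24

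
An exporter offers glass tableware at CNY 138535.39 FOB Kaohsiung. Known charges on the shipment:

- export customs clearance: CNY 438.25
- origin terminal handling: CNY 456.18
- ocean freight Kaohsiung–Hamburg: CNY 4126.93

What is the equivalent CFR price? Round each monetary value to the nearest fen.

Not relevant to the conversion: origin terminal, export clearance — on the seller under both FOB and CFR; already in the FOB price and stays in the CFR price.
From FOB to CFR, the seller additionally bears: freight.
CFR price = 138535.39 + 4126.93 = 142662.32

CFR price: CNY 142662.32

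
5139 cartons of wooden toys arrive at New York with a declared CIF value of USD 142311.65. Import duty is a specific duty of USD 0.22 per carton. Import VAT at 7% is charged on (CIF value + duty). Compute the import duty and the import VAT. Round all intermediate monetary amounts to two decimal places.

Import duty: USD 1130.58; import VAT: USD 10040.96

Import duty = 5139 × 0.22 = 1130.58
VAT base = CIF + duty = 142311.65 + 1130.58 = 143442.23
Import VAT = 143442.23 × 7% = 10040.96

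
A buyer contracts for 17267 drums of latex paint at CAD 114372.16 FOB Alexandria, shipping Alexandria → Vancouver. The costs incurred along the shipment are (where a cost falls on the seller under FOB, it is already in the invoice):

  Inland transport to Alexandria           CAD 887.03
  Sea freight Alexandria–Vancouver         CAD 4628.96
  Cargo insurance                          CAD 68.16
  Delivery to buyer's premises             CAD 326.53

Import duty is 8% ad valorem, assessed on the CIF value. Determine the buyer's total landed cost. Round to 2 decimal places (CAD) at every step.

Total landed cost: CAD 128921.35

FOB: the seller bears costs until goods are on board at the origin port; the buyer bears freight, insurance and all costs thereafter.
Already in the invoice (seller's account under FOB): inland to port — exclude.
CIF value = FOB price + freight + insurance = 114372.16 + 4628.96 + 68.16 = 119069.28
Import duty = 119069.28 × 8% = 9525.54
Buyer bears: freight 4628.96 + insurance 68.16 + delivery 326.53 + duty 9525.54 = 14549.19
Landed cost = invoice 114372.16 + 14549.19 = 128921.35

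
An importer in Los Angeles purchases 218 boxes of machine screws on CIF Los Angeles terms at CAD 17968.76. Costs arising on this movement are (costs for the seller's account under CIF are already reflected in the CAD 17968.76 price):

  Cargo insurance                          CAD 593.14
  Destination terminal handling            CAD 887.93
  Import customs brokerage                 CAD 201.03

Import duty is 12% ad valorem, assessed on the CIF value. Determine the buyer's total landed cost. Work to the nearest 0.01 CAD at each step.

CIF: the seller pays costs through ocean freight and marine insurance to the destination port.
Already in the invoice (seller's account under CIF): insurance — exclude.
The CIF price already equals the CIF value: 17968.76
Import duty = 17968.76 × 12% = 2156.25
Buyer bears: destination terminal 887.93 + brokerage 201.03 + duty 2156.25 = 3245.21
Landed cost = invoice 17968.76 + 3245.21 = 21213.97

Total landed cost: CAD 21213.97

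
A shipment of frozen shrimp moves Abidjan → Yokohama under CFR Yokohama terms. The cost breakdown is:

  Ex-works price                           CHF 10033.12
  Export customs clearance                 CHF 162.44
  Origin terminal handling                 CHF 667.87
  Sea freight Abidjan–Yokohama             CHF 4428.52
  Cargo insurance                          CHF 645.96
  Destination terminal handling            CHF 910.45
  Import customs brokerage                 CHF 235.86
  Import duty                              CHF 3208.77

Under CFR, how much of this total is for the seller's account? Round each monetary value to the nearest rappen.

Seller's account: CHF 15291.95

CFR: the seller pays costs through ocean freight to the destination port, but not insurance.
Seller's account: goods 10033.12 + export clearance 162.44 + origin terminal 667.87 + freight 4428.52 = 15291.95
Buyer's account: insurance 645.96 + destination terminal 910.45 + brokerage 235.86 + duty 3208.77 = 5001.04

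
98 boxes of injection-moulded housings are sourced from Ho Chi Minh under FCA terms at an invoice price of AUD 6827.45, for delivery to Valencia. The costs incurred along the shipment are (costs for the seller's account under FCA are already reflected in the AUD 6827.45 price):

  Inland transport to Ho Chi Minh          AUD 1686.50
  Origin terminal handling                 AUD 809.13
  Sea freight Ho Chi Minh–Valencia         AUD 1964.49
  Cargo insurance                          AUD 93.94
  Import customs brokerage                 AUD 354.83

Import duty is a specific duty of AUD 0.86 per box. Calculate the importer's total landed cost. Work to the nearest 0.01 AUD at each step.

Total landed cost: AUD 10134.12

FCA: the seller delivers export-cleared goods to the carrier; the buyer bears costs from that point.
Already in the invoice (seller's account under FCA): inland to port — exclude.
CIF value = FCA price + origin terminal + freight + insurance = 6827.45 + 809.13 + 1964.49 + 93.94 = 9695.01
Import duty = 98 × 0.86 = 84.28
Buyer bears: origin terminal 809.13 + freight 1964.49 + insurance 93.94 + brokerage 354.83 + duty 84.28 = 3306.67
Landed cost = invoice 6827.45 + 3306.67 = 10134.12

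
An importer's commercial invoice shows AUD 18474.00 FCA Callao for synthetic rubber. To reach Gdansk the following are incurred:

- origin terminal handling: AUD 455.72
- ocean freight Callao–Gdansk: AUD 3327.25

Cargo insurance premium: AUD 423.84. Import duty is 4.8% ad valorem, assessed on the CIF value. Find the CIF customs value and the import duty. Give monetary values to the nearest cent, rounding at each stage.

CIF value: AUD 22680.81; import duty: AUD 1088.68

CIF = FCA price + pre-shipment costs + freight + insurance
CIF = 18474.00 + 455.72 + 3327.25 + 423.84 = 22680.81
Import duty = 22680.81 × 4.8% = 1088.68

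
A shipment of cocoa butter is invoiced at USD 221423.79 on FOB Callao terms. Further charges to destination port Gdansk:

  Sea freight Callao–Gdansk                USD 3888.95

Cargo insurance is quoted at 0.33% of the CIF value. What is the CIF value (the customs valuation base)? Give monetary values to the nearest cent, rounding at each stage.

Let C be the CIF value. C = FOB price + freight + 0.33% × C
C − 0.33% × C = 221423.79 + 3888.95
0.9967 × C = 225312.74
C = 225312.74 / 0.9967 = 226058.73
Insurance premium = 0.33% × 226058.73 = 745.99

CIF value: USD 226058.73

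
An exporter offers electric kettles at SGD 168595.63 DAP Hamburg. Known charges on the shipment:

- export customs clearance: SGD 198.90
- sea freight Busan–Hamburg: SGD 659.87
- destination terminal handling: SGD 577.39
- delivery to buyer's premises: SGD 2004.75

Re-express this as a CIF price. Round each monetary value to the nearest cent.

CIF price: SGD 166013.49

Not relevant to the conversion: export clearance, freight — on the seller under both DAP and CIF; already in the DAP price and stays in the CIF price.
From DAP to CIF, the seller no longer bears: destination terminal, delivery.
CIF price = 168595.63 − 577.39 − 2004.75 = 166013.49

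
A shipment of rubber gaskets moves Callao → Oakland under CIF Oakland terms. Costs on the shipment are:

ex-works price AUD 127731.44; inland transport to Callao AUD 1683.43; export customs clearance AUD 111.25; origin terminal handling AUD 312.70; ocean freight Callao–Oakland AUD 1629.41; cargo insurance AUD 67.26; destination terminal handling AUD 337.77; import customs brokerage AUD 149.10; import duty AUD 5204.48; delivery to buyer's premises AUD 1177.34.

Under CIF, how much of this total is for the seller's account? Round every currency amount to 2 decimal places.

Seller's account: AUD 131535.49

CIF: the seller pays costs through ocean freight and marine insurance to the destination port.
Seller's account: goods 127731.44 + inland to port 1683.43 + export clearance 111.25 + origin terminal 312.70 + freight 1629.41 + insurance 67.26 = 131535.49
Buyer's account: destination terminal 337.77 + brokerage 149.10 + duty 5204.48 + delivery 1177.34 = 6868.69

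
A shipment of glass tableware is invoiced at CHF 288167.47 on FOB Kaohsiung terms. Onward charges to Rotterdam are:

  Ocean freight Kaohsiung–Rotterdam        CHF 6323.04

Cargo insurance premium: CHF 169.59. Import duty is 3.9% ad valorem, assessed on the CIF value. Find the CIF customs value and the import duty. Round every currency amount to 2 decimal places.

CIF = FOB price + freight + insurance
CIF = 288167.47 + 6323.04 + 169.59 = 294660.10
Import duty = 294660.10 × 3.9% = 11491.74

CIF value: CHF 294660.10; import duty: CHF 11491.74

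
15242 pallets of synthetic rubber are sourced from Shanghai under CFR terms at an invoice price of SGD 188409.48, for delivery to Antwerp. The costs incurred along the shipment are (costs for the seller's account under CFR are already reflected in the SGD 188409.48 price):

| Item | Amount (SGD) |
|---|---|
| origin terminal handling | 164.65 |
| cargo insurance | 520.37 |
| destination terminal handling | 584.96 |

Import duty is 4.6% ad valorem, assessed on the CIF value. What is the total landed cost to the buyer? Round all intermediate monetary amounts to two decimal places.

CFR: the seller pays costs through ocean freight to the destination port, but not insurance.
Already in the invoice (seller's account under CFR): origin terminal — exclude.
CIF value = CFR price + insurance = 188409.48 + 520.37 = 188929.85
Import duty = 188929.85 × 4.6% = 8690.77
Buyer bears: insurance 520.37 + destination terminal 584.96 + duty 8690.77 = 9796.10
Landed cost = invoice 188409.48 + 9796.10 = 198205.58

Total landed cost: SGD 198205.58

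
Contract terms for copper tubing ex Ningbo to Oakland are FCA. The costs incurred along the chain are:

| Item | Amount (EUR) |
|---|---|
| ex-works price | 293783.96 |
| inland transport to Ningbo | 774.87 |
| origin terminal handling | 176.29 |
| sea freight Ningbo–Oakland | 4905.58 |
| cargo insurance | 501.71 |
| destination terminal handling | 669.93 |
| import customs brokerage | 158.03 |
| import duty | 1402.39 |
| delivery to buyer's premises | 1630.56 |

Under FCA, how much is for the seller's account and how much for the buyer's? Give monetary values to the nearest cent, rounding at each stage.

Seller: EUR 294558.83; buyer: EUR 9444.49

FCA: the seller delivers export-cleared goods to the carrier; the buyer bears costs from that point.
Seller's account: goods 293783.96 + inland to port 774.87 = 294558.83
Buyer's account: origin terminal 176.29 + freight 4905.58 + insurance 501.71 + destination terminal 669.93 + brokerage 158.03 + duty 1402.39 + delivery 1630.56 = 9444.49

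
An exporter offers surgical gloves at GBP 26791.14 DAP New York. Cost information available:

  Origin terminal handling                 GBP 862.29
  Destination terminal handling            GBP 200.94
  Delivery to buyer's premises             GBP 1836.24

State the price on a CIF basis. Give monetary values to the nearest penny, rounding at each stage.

Not relevant to the conversion: origin terminal — on the seller under both DAP and CIF; already in the DAP price and stays in the CIF price.
From DAP to CIF, the seller no longer bears: destination terminal, delivery.
CIF price = 26791.14 − 200.94 − 1836.24 = 24753.96

CIF price: GBP 24753.96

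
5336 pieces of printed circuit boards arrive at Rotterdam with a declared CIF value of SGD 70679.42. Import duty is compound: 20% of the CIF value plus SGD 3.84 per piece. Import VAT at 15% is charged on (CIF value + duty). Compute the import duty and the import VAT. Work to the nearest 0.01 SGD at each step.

Import duty: SGD 34626.12; import VAT: SGD 15795.83

Ad valorem component: 70679.42 × 20% = 14135.88
Specific component: 5336 × 3.84 = 20490.24
Import duty = 14135.88 + 20490.24 = 34626.12
VAT base = CIF + duty = 70679.42 + 34626.12 = 105305.54
Import VAT = 105305.54 × 15% = 15795.83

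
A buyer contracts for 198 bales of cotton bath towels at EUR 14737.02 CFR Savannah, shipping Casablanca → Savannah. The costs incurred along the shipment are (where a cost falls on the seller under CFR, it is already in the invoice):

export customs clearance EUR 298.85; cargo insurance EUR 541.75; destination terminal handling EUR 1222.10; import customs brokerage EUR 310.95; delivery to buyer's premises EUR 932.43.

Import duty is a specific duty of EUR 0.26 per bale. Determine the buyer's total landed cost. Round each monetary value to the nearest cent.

CFR: the seller pays costs through ocean freight to the destination port, but not insurance.
Already in the invoice (seller's account under CFR): export clearance — exclude.
CIF value = CFR price + insurance = 14737.02 + 541.75 = 15278.77
Import duty = 198 × 0.26 = 51.48
Buyer bears: insurance 541.75 + destination terminal 1222.10 + brokerage 310.95 + delivery 932.43 + duty 51.48 = 3058.71
Landed cost = invoice 14737.02 + 3058.71 = 17795.73

Total landed cost: EUR 17795.73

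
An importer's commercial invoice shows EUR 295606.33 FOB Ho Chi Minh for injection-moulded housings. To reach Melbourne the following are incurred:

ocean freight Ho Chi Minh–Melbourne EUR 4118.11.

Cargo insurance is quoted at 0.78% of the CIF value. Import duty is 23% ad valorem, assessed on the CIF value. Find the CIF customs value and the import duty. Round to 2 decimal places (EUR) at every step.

Let C be the CIF value. C = FOB price + freight + 0.78% × C
C − 0.78% × C = 295606.33 + 4118.11
0.9922 × C = 299724.44
C = 299724.44 / 0.9922 = 302080.67
Insurance premium = 0.78% × 302080.67 = 2356.23
Import duty = 302080.67 × 23% = 69478.55

CIF value: EUR 302080.67; import duty: EUR 69478.55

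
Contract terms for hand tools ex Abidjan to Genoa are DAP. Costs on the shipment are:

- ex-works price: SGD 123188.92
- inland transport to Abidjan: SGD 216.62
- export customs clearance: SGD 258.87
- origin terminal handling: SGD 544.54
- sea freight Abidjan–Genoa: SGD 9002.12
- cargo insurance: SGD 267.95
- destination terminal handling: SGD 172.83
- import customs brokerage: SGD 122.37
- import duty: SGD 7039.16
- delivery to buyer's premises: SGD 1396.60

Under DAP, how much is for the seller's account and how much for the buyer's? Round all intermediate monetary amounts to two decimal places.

Seller: SGD 135048.45; buyer: SGD 7161.53

DAP: the seller bears all costs to the named destination except import duty and clearance.
Seller's account: goods 123188.92 + inland to port 216.62 + export clearance 258.87 + origin terminal 544.54 + freight 9002.12 + insurance 267.95 + destination terminal 172.83 + delivery 1396.60 = 135048.45
Buyer's account: brokerage 122.37 + duty 7039.16 = 7161.53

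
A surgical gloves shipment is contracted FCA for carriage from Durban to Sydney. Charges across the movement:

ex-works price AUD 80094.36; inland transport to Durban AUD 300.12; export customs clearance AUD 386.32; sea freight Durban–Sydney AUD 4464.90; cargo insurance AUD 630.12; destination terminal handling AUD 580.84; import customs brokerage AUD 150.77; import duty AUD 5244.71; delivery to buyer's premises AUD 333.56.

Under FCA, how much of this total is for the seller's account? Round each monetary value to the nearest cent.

Seller's account: AUD 80780.80

FCA: the seller delivers export-cleared goods to the carrier; the buyer bears costs from that point.
Seller's account: goods 80094.36 + inland to port 300.12 + export clearance 386.32 = 80780.80
Buyer's account: freight 4464.90 + insurance 630.12 + destination terminal 580.84 + brokerage 150.77 + duty 5244.71 + delivery 333.56 = 11404.90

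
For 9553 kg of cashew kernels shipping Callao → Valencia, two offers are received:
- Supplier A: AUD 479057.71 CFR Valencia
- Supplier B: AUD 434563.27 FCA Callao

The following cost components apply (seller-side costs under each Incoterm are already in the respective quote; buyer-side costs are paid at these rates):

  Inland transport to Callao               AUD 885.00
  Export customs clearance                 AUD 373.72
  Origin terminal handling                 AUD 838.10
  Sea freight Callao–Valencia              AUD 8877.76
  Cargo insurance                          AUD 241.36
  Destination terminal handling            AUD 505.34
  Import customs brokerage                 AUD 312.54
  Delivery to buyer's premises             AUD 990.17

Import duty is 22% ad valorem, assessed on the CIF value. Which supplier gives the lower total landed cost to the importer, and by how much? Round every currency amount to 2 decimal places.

Supplier A (CFR):
CIF value = CFR price + insurance = 479057.71 + 241.36 = 479299.07
Import duty = 479299.07 × 22% = 105445.80
Buyer bears (A): 241.36 + 505.34 + 312.54 + 990.17 = 2049.41
Landed cost (A) = invoice 479057.71 + 2049.41 + duty 105445.80 = 586552.92
Supplier B (FCA):
CIF value = FCA price + origin terminal + freight + insurance = 434563.27 + 838.10 + 8877.76 + 241.36 = 444520.49
Import duty = 444520.49 × 22% = 97794.51
Buyer bears (B): 838.10 + 8877.76 + 241.36 + 505.34 + 312.54 + 990.17 = 11765.27
Landed cost (B) = invoice 434563.27 + 11765.27 + duty 97794.51 = 544123.05
Difference = |586552.92 − 544123.05| = 42429.87

Supplier B is cheaper by AUD 42429.87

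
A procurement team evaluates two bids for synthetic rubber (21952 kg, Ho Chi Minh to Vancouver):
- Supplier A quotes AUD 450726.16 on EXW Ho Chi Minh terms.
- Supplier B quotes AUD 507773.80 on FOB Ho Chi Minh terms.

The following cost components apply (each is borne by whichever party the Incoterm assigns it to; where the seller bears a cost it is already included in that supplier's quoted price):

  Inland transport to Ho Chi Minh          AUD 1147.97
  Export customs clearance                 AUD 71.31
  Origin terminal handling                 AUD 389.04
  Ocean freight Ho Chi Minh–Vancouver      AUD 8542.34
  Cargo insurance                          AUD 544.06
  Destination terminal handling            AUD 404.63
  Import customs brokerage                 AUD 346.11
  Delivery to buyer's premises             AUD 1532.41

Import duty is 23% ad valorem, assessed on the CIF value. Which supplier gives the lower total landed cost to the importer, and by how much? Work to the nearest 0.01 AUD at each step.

Supplier A (EXW):
CIF value = EXW price + inland to port + export clearance + origin terminal + freight + insurance = 450726.16 + 1147.97 + 71.31 + 389.04 + 8542.34 + 544.06 = 461420.88
Import duty = 461420.88 × 23% = 106126.80
Buyer bears (A): 1147.97 + 71.31 + 389.04 + 8542.34 + 544.06 + 404.63 + 346.11 + 1532.41 = 12977.87
Landed cost (A) = invoice 450726.16 + 12977.87 + duty 106126.80 = 569830.83
Supplier B (FOB):
CIF value = FOB price + freight + insurance = 507773.80 + 8542.34 + 544.06 = 516860.20
Import duty = 516860.20 × 23% = 118877.85
Buyer bears (B): 8542.34 + 544.06 + 404.63 + 346.11 + 1532.41 = 11369.55
Landed cost (B) = invoice 507773.80 + 11369.55 + duty 118877.85 = 638021.20
Difference = |569830.83 − 638021.20| = 68190.37

Supplier A is cheaper by AUD 68190.37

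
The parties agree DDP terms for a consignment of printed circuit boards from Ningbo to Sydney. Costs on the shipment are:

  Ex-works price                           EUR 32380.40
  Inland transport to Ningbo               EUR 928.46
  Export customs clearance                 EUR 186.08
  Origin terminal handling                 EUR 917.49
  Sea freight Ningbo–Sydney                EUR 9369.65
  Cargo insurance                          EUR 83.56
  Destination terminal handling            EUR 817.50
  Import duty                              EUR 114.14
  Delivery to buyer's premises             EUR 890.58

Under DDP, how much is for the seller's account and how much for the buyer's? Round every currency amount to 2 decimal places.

Seller: EUR 45687.86; buyer: EUR 0.00

DDP: the seller bears all costs including import duty.
Seller's account: goods 32380.40 + inland to port 928.46 + export clearance 186.08 + origin terminal 917.49 + freight 9369.65 + insurance 83.56 + destination terminal 817.50 + duty 114.14 + delivery 890.58 = 45687.86
Buyer's account: 0.00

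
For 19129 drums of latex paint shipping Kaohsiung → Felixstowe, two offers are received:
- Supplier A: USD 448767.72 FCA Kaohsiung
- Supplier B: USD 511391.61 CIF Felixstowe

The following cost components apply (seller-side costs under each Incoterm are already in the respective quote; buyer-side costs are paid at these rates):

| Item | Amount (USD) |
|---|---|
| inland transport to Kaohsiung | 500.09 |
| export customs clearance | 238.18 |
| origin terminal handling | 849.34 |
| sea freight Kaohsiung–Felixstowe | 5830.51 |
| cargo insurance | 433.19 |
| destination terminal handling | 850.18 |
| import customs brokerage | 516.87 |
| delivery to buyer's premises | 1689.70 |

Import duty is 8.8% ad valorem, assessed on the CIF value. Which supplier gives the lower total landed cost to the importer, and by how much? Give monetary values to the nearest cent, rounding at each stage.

Supplier A (FCA):
CIF value = FCA price + origin terminal + freight + insurance = 448767.72 + 849.34 + 5830.51 + 433.19 = 455880.76
Import duty = 455880.76 × 8.8% = 40117.51
Buyer bears (A): 849.34 + 5830.51 + 433.19 + 850.18 + 516.87 + 1689.70 = 10169.79
Landed cost (A) = invoice 448767.72 + 10169.79 + duty 40117.51 = 499055.02
Supplier B (CIF):
The CIF price already equals the CIF value: 511391.61
Import duty = 511391.61 × 8.8% = 45002.46
Buyer bears (B): 850.18 + 516.87 + 1689.70 = 3056.75
Landed cost (B) = invoice 511391.61 + 3056.75 + duty 45002.46 = 559450.82
Difference = |499055.02 − 559450.82| = 60395.80

Supplier A is cheaper by USD 60395.80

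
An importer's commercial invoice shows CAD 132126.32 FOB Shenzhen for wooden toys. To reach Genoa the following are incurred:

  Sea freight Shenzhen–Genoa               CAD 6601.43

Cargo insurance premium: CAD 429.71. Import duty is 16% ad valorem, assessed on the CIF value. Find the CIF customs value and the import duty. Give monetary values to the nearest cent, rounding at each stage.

CIF value: CAD 139157.46; import duty: CAD 22265.19

CIF = FOB price + freight + insurance
CIF = 132126.32 + 6601.43 + 429.71 = 139157.46
Import duty = 139157.46 × 16% = 22265.19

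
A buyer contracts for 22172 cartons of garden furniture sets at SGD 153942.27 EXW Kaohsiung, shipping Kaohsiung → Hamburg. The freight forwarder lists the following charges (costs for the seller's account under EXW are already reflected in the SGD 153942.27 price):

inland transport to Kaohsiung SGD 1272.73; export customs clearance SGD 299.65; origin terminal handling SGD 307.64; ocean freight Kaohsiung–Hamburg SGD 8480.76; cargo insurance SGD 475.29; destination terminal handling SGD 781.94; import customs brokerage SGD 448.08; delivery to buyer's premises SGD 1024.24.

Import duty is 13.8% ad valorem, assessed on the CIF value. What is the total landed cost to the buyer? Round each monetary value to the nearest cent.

Total landed cost: SGD 189772.01

EXW: the seller makes goods available at their premises; the buyer bears all onward costs.
CIF value = EXW price + inland to port + export clearance + origin terminal + freight + insurance = 153942.27 + 1272.73 + 299.65 + 307.64 + 8480.76 + 475.29 = 164778.34
Import duty = 164778.34 × 13.8% = 22739.41
Buyer bears: inland to port 1272.73 + export clearance 299.65 + origin terminal 307.64 + freight 8480.76 + insurance 475.29 + destination terminal 781.94 + brokerage 448.08 + delivery 1024.24 + duty 22739.41 = 35829.74
Landed cost = invoice 153942.27 + 35829.74 = 189772.01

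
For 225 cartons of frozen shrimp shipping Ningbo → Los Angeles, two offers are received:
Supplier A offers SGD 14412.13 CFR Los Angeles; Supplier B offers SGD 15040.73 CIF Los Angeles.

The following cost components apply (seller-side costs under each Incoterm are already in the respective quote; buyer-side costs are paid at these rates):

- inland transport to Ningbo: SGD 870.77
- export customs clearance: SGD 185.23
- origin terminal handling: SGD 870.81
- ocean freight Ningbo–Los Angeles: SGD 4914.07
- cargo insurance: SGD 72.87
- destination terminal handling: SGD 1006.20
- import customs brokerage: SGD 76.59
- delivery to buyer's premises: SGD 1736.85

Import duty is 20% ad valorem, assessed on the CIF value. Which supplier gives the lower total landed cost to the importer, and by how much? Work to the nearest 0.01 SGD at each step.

Supplier A (CFR):
CIF value = CFR price + insurance = 14412.13 + 72.87 = 14485.00
Import duty = 14485.00 × 20% = 2897.00
Buyer bears (A): 72.87 + 1006.20 + 76.59 + 1736.85 = 2892.51
Landed cost (A) = invoice 14412.13 + 2892.51 + duty 2897.00 = 20201.64
Supplier B (CIF):
The CIF price already equals the CIF value: 15040.73
Import duty = 15040.73 × 20% = 3008.15
Buyer bears (B): 1006.20 + 76.59 + 1736.85 = 2819.64
Landed cost (B) = invoice 15040.73 + 2819.64 + duty 3008.15 = 20868.52
Difference = |20201.64 − 20868.52| = 666.88

Supplier A is cheaper by SGD 666.88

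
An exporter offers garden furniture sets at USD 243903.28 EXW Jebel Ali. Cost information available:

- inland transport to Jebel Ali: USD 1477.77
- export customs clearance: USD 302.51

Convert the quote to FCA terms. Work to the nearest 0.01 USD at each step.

From EXW to FCA, the seller additionally bears: inland to port, export clearance.
FCA price = 243903.28 + 1477.77 + 302.51 = 245683.56

FCA price: USD 245683.56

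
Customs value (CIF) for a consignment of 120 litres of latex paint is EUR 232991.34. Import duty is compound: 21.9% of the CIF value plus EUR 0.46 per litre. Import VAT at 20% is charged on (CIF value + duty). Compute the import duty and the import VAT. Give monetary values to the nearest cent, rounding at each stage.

Ad valorem component: 232991.34 × 21.9% = 51025.10
Specific component: 120 × 0.46 = 55.20
Import duty = 51025.10 + 55.20 = 51080.30
VAT base = CIF + duty = 232991.34 + 51080.30 = 284071.64
Import VAT = 284071.64 × 20% = 56814.33

Import duty: EUR 51080.30; import VAT: EUR 56814.33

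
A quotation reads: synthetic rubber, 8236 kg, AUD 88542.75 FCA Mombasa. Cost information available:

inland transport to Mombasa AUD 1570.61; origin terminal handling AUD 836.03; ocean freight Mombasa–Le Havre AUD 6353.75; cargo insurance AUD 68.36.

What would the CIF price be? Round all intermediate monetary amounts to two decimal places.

Not relevant to the conversion: inland to port — on the seller under both FCA and CIF; already in the FCA price and stays in the CIF price.
From FCA to CIF, the seller additionally bears: origin terminal, freight, insurance.
CIF price = 88542.75 + 836.03 + 6353.75 + 68.36 = 95800.89

CIF price: AUD 95800.89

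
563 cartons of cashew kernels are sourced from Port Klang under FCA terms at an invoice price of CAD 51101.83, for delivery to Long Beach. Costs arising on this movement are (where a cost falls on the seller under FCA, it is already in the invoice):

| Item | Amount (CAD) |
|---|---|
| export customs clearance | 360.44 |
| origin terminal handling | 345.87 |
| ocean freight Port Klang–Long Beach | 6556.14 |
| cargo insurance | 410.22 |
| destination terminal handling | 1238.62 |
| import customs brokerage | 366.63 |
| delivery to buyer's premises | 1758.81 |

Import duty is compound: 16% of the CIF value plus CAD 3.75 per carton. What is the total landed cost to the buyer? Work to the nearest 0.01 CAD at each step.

Total landed cost: CAD 73235.62

FCA: the seller delivers export-cleared goods to the carrier; the buyer bears costs from that point.
Already in the invoice (seller's account under FCA): export clearance — exclude.
CIF value = FCA price + origin terminal + freight + insurance = 51101.83 + 345.87 + 6556.14 + 410.22 = 58414.06
Ad valorem component: 58414.06 × 16% = 9346.25
Specific component: 563 × 3.75 = 2111.25
Import duty = 9346.25 + 2111.25 = 11457.50
Buyer bears: origin terminal 345.87 + freight 6556.14 + insurance 410.22 + destination terminal 1238.62 + brokerage 366.63 + delivery 1758.81 + duty 11457.50 = 22133.79
Landed cost = invoice 51101.83 + 22133.79 = 73235.62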